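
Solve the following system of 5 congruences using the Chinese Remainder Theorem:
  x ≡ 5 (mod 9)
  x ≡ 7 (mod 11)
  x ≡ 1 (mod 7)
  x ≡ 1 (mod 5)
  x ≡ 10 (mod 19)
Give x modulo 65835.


Product of moduli M = 9 · 11 · 7 · 5 · 19 = 65835.
Merge one congruence at a time:
  Start: x ≡ 5 (mod 9).
  Combine with x ≡ 7 (mod 11); new modulus lcm = 99.
    Write x = 5 + 9·t and substitute into x ≡ 7 (mod 11): 9·t ≡ 7 − 5 = 2 (mod 11).
    The inverse of 9 mod 11 is 5 (since 9·5 = 45 = 4·11 + 1), so t ≡ 5·2 = 10 ≡ 10 (mod 11).
    Then x = 5 + 9·10 = 95, valid modulo lcm(9, 11) = 99: x ≡ 95 (mod 99).
  Combine with x ≡ 1 (mod 7); new modulus lcm = 693.
    Write x = 95 + 99·t and substitute into x ≡ 1 (mod 7): 99·t ≡ 1 − 95 = -94 (mod 7).
    Reduce coefficients mod 7: 1·t ≡ 4 (mod 7).
    So t ≡ 4 (mod 7).
    Then x = 95 + 99·4 = 491, valid modulo lcm(99, 7) = 693: x ≡ 491 (mod 693).
  Combine with x ≡ 1 (mod 5); new modulus lcm = 3465.
    Write x = 491 + 693·t and substitute into x ≡ 1 (mod 5): 693·t ≡ 1 − 491 = -490 (mod 5).
    Reduce coefficients mod 5: 3·t ≡ 0 (mod 5).
    The inverse of 3 mod 5 is 2 (since 3·2 = 6 = 1·5 + 1), so t ≡ 2·0 = 0 ≡ 0 (mod 5).
    Then x = 491 + 693·0 = 491, valid modulo lcm(693, 5) = 3465: x ≡ 491 (mod 3465).
  Combine with x ≡ 10 (mod 19); new modulus lcm = 65835.
    Write x = 491 + 3465·t and substitute into x ≡ 10 (mod 19): 3465·t ≡ 10 − 491 = -481 (mod 19).
    Reduce coefficients mod 19: 7·t ≡ 13 (mod 19).
    The inverse of 7 mod 19 is 11 (since 7·11 = 77 = 4·19 + 1), so t ≡ 11·13 = 143 ≡ 10 (mod 19).
    Then x = 491 + 3465·10 = 35141, valid modulo lcm(3465, 19) = 65835: x ≡ 35141 (mod 65835).
Verify against each original: 35141 mod 9 = 5, 35141 mod 11 = 7, 35141 mod 7 = 1, 35141 mod 5 = 1, 35141 mod 19 = 10.

x ≡ 35141 (mod 65835).


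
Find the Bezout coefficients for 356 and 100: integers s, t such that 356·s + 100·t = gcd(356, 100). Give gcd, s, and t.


Euclidean algorithm on (356, 100) — divide until remainder is 0:
  356 = 3 · 100 + 56
  100 = 1 · 56 + 44
  56 = 1 · 44 + 12
  44 = 3 · 12 + 8
  12 = 1 · 8 + 4
  8 = 2 · 4 + 0
gcd(356, 100) = 4.
Track Bezout coefficients alongside the remainders: start with r₀ = 356 = a·1 + b·0 (s = 1, t = 0) and r₁ = 100 = a·0 + b·1 (s = 0, t = 1); each new remainder r_{k+1} = r_{k-1} − q_k·r_k inherits s_{k+1} = s_{k-1} − q_k·s_k, t_{k+1} = t_{k-1} − q_k·t_k, so r_k = a·s_k + b·t_k at every step:
  q = 3: r = 56, s = 1 − 3·0 = 1, t = 0 − 3·1 = -3  (check: 356·1 + 100·(-3) = 56)
  q = 1: r = 44, s = 0 − 1·1 = -1, t = 1 − 1·(-3) = 4  (check: 356·(-1) + 100·4 = 44)
  q = 1: r = 12, s = 1 − 1·(-1) = 2, t = -3 − 1·4 = -7  (check: 356·2 + 100·(-7) = 12)
  q = 3: r = 8, s = -1 − 3·2 = -7, t = 4 − 3·(-7) = 25  (check: 356·(-7) + 100·25 = 8)
  q = 1: r = 4, s = 2 − 1·(-7) = 9, t = -7 − 1·25 = -32  (check: 356·9 + 100·(-32) = 4)
The row with r = 4 (the gcd) gives the Bezout coefficients s = 9, t = -32.
Result: 356 · (9) + 100 · (-32) = 4.

gcd(356, 100) = 4; s = 9, t = -32 (check: 356·9 + 100·(-32) = 4).


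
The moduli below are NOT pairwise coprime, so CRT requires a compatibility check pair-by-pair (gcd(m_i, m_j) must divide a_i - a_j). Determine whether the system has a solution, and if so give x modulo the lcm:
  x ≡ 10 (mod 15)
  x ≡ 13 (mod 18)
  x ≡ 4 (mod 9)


Moduli 15, 18, 9 are not pairwise coprime, so CRT works modulo lcm(m_i) when all pairwise compatibility conditions hold.
Pairwise compatibility: gcd(m_i, m_j) must divide a_i - a_j for every pair.
Merge one congruence at a time:
  Start: x ≡ 10 (mod 15).
  Combine with x ≡ 13 (mod 18): gcd(15, 18) = 3; 13 - 10 = 3, which IS divisible by 3, so compatible.
    Write x = 10 + 15·t and substitute into x ≡ 13 (mod 18): 15·t ≡ 13 − 10 = 3 (mod 18).
    Divide the congruence (and modulus) by g = 3: 5·t ≡ 1 (mod 6).
    The inverse of 5 mod 6 is 5 (since 5·5 = 25 = 4·6 + 1), so t ≡ 5·1 = 5 ≡ 5 (mod 6).
    Then x = 10 + 15·5 = 85, valid modulo lcm(15, 18) = 90: x ≡ 85 (mod 90).
  Combine with x ≡ 4 (mod 9): gcd(90, 9) = 9; 4 - 85 = -81, which IS divisible by 9, so compatible.
    Write x = 85 + 90·t and substitute into x ≡ 4 (mod 9): 90·t ≡ 4 − 85 = -81 (mod 9).
    Divide the congruence (and modulus) by g = 9: 10·t ≡ -9 (mod 1).
    Modulo 1 every t works; take t = 0.
    Then x = 85 + 90·0 = 85, valid modulo lcm(90, 9) = 90: x ≡ 85 (mod 90).
Verify: 85 mod 15 = 10, 85 mod 18 = 13, 85 mod 9 = 4.

x ≡ 85 (mod 90).


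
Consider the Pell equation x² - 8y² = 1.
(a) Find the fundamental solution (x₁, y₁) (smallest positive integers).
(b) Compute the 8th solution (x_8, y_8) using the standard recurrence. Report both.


Step 1: Find the fundamental solution (x₁, y₁) of x² - 8y² = 1.
  Expand √8 as a continued fraction. a₀ = ⌊√8⌋ = 2; iterate m_{k+1} = d_k·a_k − m_k, d_{k+1} = (8 − m_{k+1}²)/d_k, a_{k+1} = ⌊(a₀ + m_{k+1})/d_{k+1}⌋ (starting m₀ = 0, d₀ = 1), with convergents p_k = a_k·p_{k-1} + p_{k-2}, q_k = a_k·q_{k-1} + q_{k-2} (p₋₁ = 1, q₋₁ = 0):
  k = 0: a₀ = 2; p₀/q₀ = 2/1; p₀² − 8·q₀² = 4 − 8 = -4.
  k = 1: m = 2, d = 4, a = ⌊(2 + 2)/4⌋ = 1; p/q = (1·2 + 1)/(1·1 + 0) = 3/1; p² − 8·q² = 9 − 8 = 1.
  The first convergent with p² − 8·q² = 1 gives the fundamental solution (x₁, y₁) = (3, 1).
Step 2: Apply the recurrence (x_{n+1}, y_{n+1}) = (x₁x_n + 8y₁y_n, x₁y_n + y₁x_n) repeatedly.
  From (x_1, y_1) = (3, 1): x_2 = 3·3 + 8·1·1 = 17; y_2 = 3·1 + 1·3 = 6.
  From (x_2, y_2) = (17, 6): x_3 = 3·17 + 8·1·6 = 99; y_3 = 3·6 + 1·17 = 35.
  From (x_3, y_3) = (99, 35): x_4 = 3·99 + 8·1·35 = 577; y_4 = 3·35 + 1·99 = 204.
  From (x_4, y_4) = (577, 204): x_5 = 3·577 + 8·1·204 = 3363; y_5 = 3·204 + 1·577 = 1189.
  From (x_5, y_5) = (3363, 1189): x_6 = 3·3363 + 8·1·1189 = 19601; y_6 = 3·1189 + 1·3363 = 6930.
  From (x_6, y_6) = (19601, 6930): x_7 = 3·19601 + 8·1·6930 = 114243; y_7 = 3·6930 + 1·19601 = 40391.
  From (x_7, y_7) = (114243, 40391): x_8 = 3·114243 + 8·1·40391 = 665857; y_8 = 3·40391 + 1·114243 = 235416.
Step 3: Verify x_8² - 8·y_8² = 443365544449 - 443365544448 = 1 (should be 1). ✓

(x_1, y_1) = (3, 1); (x_8, y_8) = (665857, 235416).


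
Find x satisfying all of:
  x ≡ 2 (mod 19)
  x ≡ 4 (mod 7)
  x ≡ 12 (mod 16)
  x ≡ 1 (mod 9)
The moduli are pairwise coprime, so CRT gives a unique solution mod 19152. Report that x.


Product of moduli M = 19 · 7 · 16 · 9 = 19152.
Merge one congruence at a time:
  Start: x ≡ 2 (mod 19).
  Combine with x ≡ 4 (mod 7); new modulus lcm = 133.
    Write x = 2 + 19·t and substitute into x ≡ 4 (mod 7): 19·t ≡ 4 − 2 = 2 (mod 7).
    Reduce coefficients mod 7: 5·t ≡ 2 (mod 7).
    The inverse of 5 mod 7 is 3 (since 5·3 = 15 = 2·7 + 1), so t ≡ 3·2 = 6 ≡ 6 (mod 7).
    Then x = 2 + 19·6 = 116, valid modulo lcm(19, 7) = 133: x ≡ 116 (mod 133).
  Combine with x ≡ 12 (mod 16); new modulus lcm = 2128.
    Write x = 116 + 133·t and substitute into x ≡ 12 (mod 16): 133·t ≡ 12 − 116 = -104 (mod 16).
    Reduce coefficients mod 16: 5·t ≡ 8 (mod 16).
    The inverse of 5 mod 16 is 13 (since 5·13 = 65 = 4·16 + 1), so t ≡ 13·8 = 104 ≡ 8 (mod 16).
    Then x = 116 + 133·8 = 1180, valid modulo lcm(133, 16) = 2128: x ≡ 1180 (mod 2128).
  Combine with x ≡ 1 (mod 9); new modulus lcm = 19152.
    Write x = 1180 + 2128·t and substitute into x ≡ 1 (mod 9): 2128·t ≡ 1 − 1180 = -1179 (mod 9).
    Reduce coefficients mod 9: 4·t ≡ 0 (mod 9).
    The inverse of 4 mod 9 is 7 (since 4·7 = 28 = 3·9 + 1), so t ≡ 7·0 = 0 ≡ 0 (mod 9).
    Then x = 1180 + 2128·0 = 1180, valid modulo lcm(2128, 9) = 19152: x ≡ 1180 (mod 19152).
Verify against each original: 1180 mod 19 = 2, 1180 mod 7 = 4, 1180 mod 16 = 12, 1180 mod 9 = 1.

x ≡ 1180 (mod 19152).


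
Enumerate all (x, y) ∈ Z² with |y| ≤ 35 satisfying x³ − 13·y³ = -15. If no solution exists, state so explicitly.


The equation is x³ - 13y³ = -15. For fixed y, x³ = 13·y³ − 15, so a solution requires the RHS to be a perfect cube.
Strategy: iterate y from -35 to 35, compute RHS = 13·y³ − 15, and check whether it is a (positive or negative) perfect cube.
Check small values of y:
  y = 0: RHS = -15 is not a perfect cube.
  y = 1: RHS = -2 is not a perfect cube.
  y = -1: RHS = -28 is not a perfect cube.
  y = 2: RHS = 89 is not a perfect cube.
  y = -2: RHS = -119 is not a perfect cube.
  y = 3: RHS = 336 is not a perfect cube.
  y = -3: RHS = -366 is not a perfect cube.
Continuing the search up to |y| = 35 finds no solutions either.
No (x, y) in the scanned range satisfies the equation.

No integer solutions with |y| ≤ 35.


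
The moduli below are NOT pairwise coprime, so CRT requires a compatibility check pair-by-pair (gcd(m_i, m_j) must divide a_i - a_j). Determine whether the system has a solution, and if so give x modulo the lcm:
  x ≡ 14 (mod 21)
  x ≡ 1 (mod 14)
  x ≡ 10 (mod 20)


Moduli 21, 14, 20 are not pairwise coprime, so CRT works modulo lcm(m_i) when all pairwise compatibility conditions hold.
Pairwise compatibility: gcd(m_i, m_j) must divide a_i - a_j for every pair.
Merge one congruence at a time:
  Start: x ≡ 14 (mod 21).
  Combine with x ≡ 1 (mod 14): gcd(21, 14) = 7, and 1 - 14 = -13 is NOT divisible by 7.
    ⇒ system is inconsistent (no integer solution).

No solution (the system is inconsistent).


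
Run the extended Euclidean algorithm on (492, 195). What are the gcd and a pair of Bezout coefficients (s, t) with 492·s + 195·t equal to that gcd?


Euclidean algorithm on (492, 195) — divide until remainder is 0:
  492 = 2 · 195 + 102
  195 = 1 · 102 + 93
  102 = 1 · 93 + 9
  93 = 10 · 9 + 3
  9 = 3 · 3 + 0
gcd(492, 195) = 3.
Track Bezout coefficients alongside the remainders: start with r₀ = 492 = a·1 + b·0 (s = 1, t = 0) and r₁ = 195 = a·0 + b·1 (s = 0, t = 1); each new remainder r_{k+1} = r_{k-1} − q_k·r_k inherits s_{k+1} = s_{k-1} − q_k·s_k, t_{k+1} = t_{k-1} − q_k·t_k, so r_k = a·s_k + b·t_k at every step:
  q = 2: r = 102, s = 1 − 2·0 = 1, t = 0 − 2·1 = -2  (check: 492·1 + 195·(-2) = 102)
  q = 1: r = 93, s = 0 − 1·1 = -1, t = 1 − 1·(-2) = 3  (check: 492·(-1) + 195·3 = 93)
  q = 1: r = 9, s = 1 − 1·(-1) = 2, t = -2 − 1·3 = -5  (check: 492·2 + 195·(-5) = 9)
  q = 10: r = 3, s = -1 − 10·2 = -21, t = 3 − 10·(-5) = 53  (check: 492·(-21) + 195·53 = 3)
The row with r = 3 (the gcd) gives the Bezout coefficients s = -21, t = 53.
Result: 492 · (-21) + 195 · (53) = 3.

gcd(492, 195) = 3; s = -21, t = 53 (check: 492·(-21) + 195·53 = 3).


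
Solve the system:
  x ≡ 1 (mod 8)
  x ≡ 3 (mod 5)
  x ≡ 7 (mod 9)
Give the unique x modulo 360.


Moduli 8, 5, 9 are pairwise coprime; by CRT there is a unique solution modulo M = 8 · 5 · 9 = 360.
Solve pairwise, accumulating the modulus:
  Start with x ≡ 1 (mod 8).
  Combine with x ≡ 3 (mod 5): since gcd(8, 5) = 1, we get a unique residue mod 40.
    Write x = 1 + 8·t and substitute into x ≡ 3 (mod 5): 8·t ≡ 3 − 1 = 2 (mod 5).
    Reduce coefficients mod 5: 3·t ≡ 2 (mod 5).
    The inverse of 3 mod 5 is 2 (since 3·2 = 6 = 1·5 + 1), so t ≡ 2·2 = 4 ≡ 4 (mod 5).
    Then x = 1 + 8·4 = 33, valid modulo lcm(8, 5) = 40: x ≡ 33 (mod 40).
  Combine with x ≡ 7 (mod 9): since gcd(40, 9) = 1, we get a unique residue mod 360.
    Write x = 33 + 40·t and substitute into x ≡ 7 (mod 9): 40·t ≡ 7 − 33 = -26 (mod 9).
    Reduce coefficients mod 9: 4·t ≡ 1 (mod 9).
    The inverse of 4 mod 9 is 7 (since 4·7 = 28 = 3·9 + 1), so t ≡ 7·1 = 7 ≡ 7 (mod 9).
    Then x = 33 + 40·7 = 313, valid modulo lcm(40, 9) = 360: x ≡ 313 (mod 360).
Verify: 313 mod 8 = 1 ✓, 313 mod 5 = 3 ✓, 313 mod 9 = 7 ✓.

x ≡ 313 (mod 360).


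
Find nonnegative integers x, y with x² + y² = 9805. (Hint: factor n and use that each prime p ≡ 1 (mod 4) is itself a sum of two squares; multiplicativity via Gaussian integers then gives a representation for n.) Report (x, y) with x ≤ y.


Step 1: Factor n = 9805 = 5 · 37 · 53.
Step 2: Check the mod-4 condition on each prime factor: 5 ≡ 1 (mod 4), exponent 1; 37 ≡ 1 (mod 4), exponent 1; 53 ≡ 1 (mod 4), exponent 1.
All primes ≡ 3 (mod 4) appear to even exponent (or don't appear), so by the two-squares theorem n IS expressible as a sum of two squares.
Step 3: Build a representation. Here n = 5 · 37 · 53 is a product of primes ≡ 1 (mod 4). Each prime p ≡ 1 (mod 4) is itself a sum of two squares; find a² by testing p − a² for a perfect square:
  5: 5 − 1² = 4 = 2² ⇒ 5 = 1² + 2².
  37: 37 − 1² = 36 = 6² ⇒ 37 = 1² + 6².
  53: 53 − 1² = 52, 53 − 2² = 49 = 7² ⇒ 53 = 2² + 7².
  Combine using the Brahmagupta–Fibonacci identity (a² + b²)(c² + d²) = (ac − bd)² + (ad + bc)² = (ac + bd)² + (ad − bc)²:
  5 · 37 = 185: from (1² + 2²)(1² + 6²), take (1·1 − 2·6, 1·6 + 2·1) = (1 − 12, 6 + 2) = (-11, 8); dropping signs (only squares matter) gives (11, 8); check 11² + 8² = 121 + 64 = 185 ✓.
  185 · 53 = 9805: from (11² + 8²)(2² + 7²), take (11·2 − 8·7, 11·7 + 8·2) = (22 − 56, 77 + 16) = (-34, 93); dropping signs (only squares matter) gives (34, 93); check 34² + 93² = 1156 + 8649 = 9805 ✓.
Step 4: Order so x ≤ y and verify: 34² + 93² = 1156 + 8649 = 9805 = n. ✓

n = 9805 = 34² + 93² (one valid representation with x ≤ y).


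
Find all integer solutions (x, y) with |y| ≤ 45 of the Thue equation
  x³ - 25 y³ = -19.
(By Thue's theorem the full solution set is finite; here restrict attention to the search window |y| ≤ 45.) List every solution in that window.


The equation is x³ - 25y³ = -19. For fixed y, x³ = 25·y³ − 19, so a solution requires the RHS to be a perfect cube.
Strategy: iterate y from -45 to 45, compute RHS = 25·y³ − 19, and check whether it is a (positive or negative) perfect cube.
Check small values of y:
  y = 0: RHS = -19 is not a perfect cube.
  y = 1: RHS = 6 is not a perfect cube.
  y = -1: RHS = -44 is not a perfect cube.
  y = 2: RHS = 181 is not a perfect cube.
  y = -2: RHS = -219 is not a perfect cube.
  y = 3: RHS = 656 is not a perfect cube.
  y = -3: RHS = -694 is not a perfect cube.
Continuing the search up to |y| = 45 finds no solutions either.
No (x, y) in the scanned range satisfies the equation.

No integer solutions with |y| ≤ 45.


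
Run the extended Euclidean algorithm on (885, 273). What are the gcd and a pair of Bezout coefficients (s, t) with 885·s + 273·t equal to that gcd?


Euclidean algorithm on (885, 273) — divide until remainder is 0:
  885 = 3 · 273 + 66
  273 = 4 · 66 + 9
  66 = 7 · 9 + 3
  9 = 3 · 3 + 0
gcd(885, 273) = 3.
Track Bezout coefficients alongside the remainders: start with r₀ = 885 = a·1 + b·0 (s = 1, t = 0) and r₁ = 273 = a·0 + b·1 (s = 0, t = 1); each new remainder r_{k+1} = r_{k-1} − q_k·r_k inherits s_{k+1} = s_{k-1} − q_k·s_k, t_{k+1} = t_{k-1} − q_k·t_k, so r_k = a·s_k + b·t_k at every step:
  q = 3: r = 66, s = 1 − 3·0 = 1, t = 0 − 3·1 = -3  (check: 885·1 + 273·(-3) = 66)
  q = 4: r = 9, s = 0 − 4·1 = -4, t = 1 − 4·(-3) = 13  (check: 885·(-4) + 273·13 = 9)
  q = 7: r = 3, s = 1 − 7·(-4) = 29, t = -3 − 7·13 = -94  (check: 885·29 + 273·(-94) = 3)
The row with r = 3 (the gcd) gives the Bezout coefficients s = 29, t = -94.
Result: 885 · (29) + 273 · (-94) = 3.

gcd(885, 273) = 3; s = 29, t = -94 (check: 885·29 + 273·(-94) = 3).


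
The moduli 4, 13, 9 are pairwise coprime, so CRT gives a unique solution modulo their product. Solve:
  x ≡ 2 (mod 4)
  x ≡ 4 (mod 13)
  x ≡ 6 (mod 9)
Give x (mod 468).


Moduli 4, 13, 9 are pairwise coprime; by CRT there is a unique solution modulo M = 4 · 13 · 9 = 468.
Solve pairwise, accumulating the modulus:
  Start with x ≡ 2 (mod 4).
  Combine with x ≡ 4 (mod 13): since gcd(4, 13) = 1, we get a unique residue mod 52.
    Write x = 2 + 4·t and substitute into x ≡ 4 (mod 13): 4·t ≡ 4 − 2 = 2 (mod 13).
    The inverse of 4 mod 13 is 10 (since 4·10 = 40 = 3·13 + 1), so t ≡ 10·2 = 20 ≡ 7 (mod 13).
    Then x = 2 + 4·7 = 30, valid modulo lcm(4, 13) = 52: x ≡ 30 (mod 52).
  Combine with x ≡ 6 (mod 9): since gcd(52, 9) = 1, we get a unique residue mod 468.
    Write x = 30 + 52·t and substitute into x ≡ 6 (mod 9): 52·t ≡ 6 − 30 = -24 (mod 9).
    Reduce coefficients mod 9: 7·t ≡ 3 (mod 9).
    The inverse of 7 mod 9 is 4 (since 7·4 = 28 = 3·9 + 1), so t ≡ 4·3 = 12 ≡ 3 (mod 9).
    Then x = 30 + 52·3 = 186, valid modulo lcm(52, 9) = 468: x ≡ 186 (mod 468).
Verify: 186 mod 4 = 2 ✓, 186 mod 13 = 4 ✓, 186 mod 9 = 6 ✓.

x ≡ 186 (mod 468).


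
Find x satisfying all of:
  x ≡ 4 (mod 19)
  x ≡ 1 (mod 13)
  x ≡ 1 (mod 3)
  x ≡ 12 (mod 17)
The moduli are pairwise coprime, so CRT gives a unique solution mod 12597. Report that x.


Product of moduli M = 19 · 13 · 3 · 17 = 12597.
Merge one congruence at a time:
  Start: x ≡ 4 (mod 19).
  Combine with x ≡ 1 (mod 13); new modulus lcm = 247.
    Write x = 4 + 19·t and substitute into x ≡ 1 (mod 13): 19·t ≡ 1 − 4 = -3 (mod 13).
    Reduce coefficients mod 13: 6·t ≡ 10 (mod 13).
    The inverse of 6 mod 13 is 11 (since 6·11 = 66 = 5·13 + 1), so t ≡ 11·10 = 110 ≡ 6 (mod 13).
    Then x = 4 + 19·6 = 118, valid modulo lcm(19, 13) = 247: x ≡ 118 (mod 247).
  Combine with x ≡ 1 (mod 3); new modulus lcm = 741.
    Write x = 118 + 247·t and substitute into x ≡ 1 (mod 3): 247·t ≡ 1 − 118 = -117 (mod 3).
    Reduce coefficients mod 3: 1·t ≡ 0 (mod 3).
    So t ≡ 0 (mod 3).
    Then x = 118 + 247·0 = 118, valid modulo lcm(247, 3) = 741: x ≡ 118 (mod 741).
  Combine with x ≡ 12 (mod 17); new modulus lcm = 12597.
    Write x = 118 + 741·t and substitute into x ≡ 12 (mod 17): 741·t ≡ 12 − 118 = -106 (mod 17).
    Reduce coefficients mod 17: 10·t ≡ 13 (mod 17).
    The inverse of 10 mod 17 is 12 (since 10·12 = 120 = 7·17 + 1), so t ≡ 12·13 = 156 ≡ 3 (mod 17).
    Then x = 118 + 741·3 = 2341, valid modulo lcm(741, 17) = 12597: x ≡ 2341 (mod 12597).
Verify against each original: 2341 mod 19 = 4, 2341 mod 13 = 1, 2341 mod 3 = 1, 2341 mod 17 = 12.

x ≡ 2341 (mod 12597).


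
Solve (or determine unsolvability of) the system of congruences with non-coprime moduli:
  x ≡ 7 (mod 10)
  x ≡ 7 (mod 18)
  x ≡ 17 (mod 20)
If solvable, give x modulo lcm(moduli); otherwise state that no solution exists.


Moduli 10, 18, 20 are not pairwise coprime, so CRT works modulo lcm(m_i) when all pairwise compatibility conditions hold.
Pairwise compatibility: gcd(m_i, m_j) must divide a_i - a_j for every pair.
Merge one congruence at a time:
  Start: x ≡ 7 (mod 10).
  Combine with x ≡ 7 (mod 18): gcd(10, 18) = 2; 7 - 7 = 0, which IS divisible by 2, so compatible.
    Write x = 7 + 10·t and substitute into x ≡ 7 (mod 18): 10·t ≡ 7 − 7 = 0 (mod 18).
    Divide the congruence (and modulus) by g = 2: 5·t ≡ 0 (mod 9).
    The inverse of 5 mod 9 is 2 (since 5·2 = 10 = 1·9 + 1), so t ≡ 2·0 = 0 ≡ 0 (mod 9).
    Then x = 7 + 10·0 = 7, valid modulo lcm(10, 18) = 90: x ≡ 7 (mod 90).
  Combine with x ≡ 17 (mod 20): gcd(90, 20) = 10; 17 - 7 = 10, which IS divisible by 10, so compatible.
    Write x = 7 + 90·t and substitute into x ≡ 17 (mod 20): 90·t ≡ 17 − 7 = 10 (mod 20).
    Divide the congruence (and modulus) by g = 10: 9·t ≡ 1 (mod 2).
    Reduce coefficients mod 2: 1·t ≡ 1 (mod 2).
    So t ≡ 1 (mod 2).
    Then x = 7 + 90·1 = 97, valid modulo lcm(90, 20) = 180: x ≡ 97 (mod 180).
Verify: 97 mod 10 = 7, 97 mod 18 = 7, 97 mod 20 = 17.

x ≡ 97 (mod 180).


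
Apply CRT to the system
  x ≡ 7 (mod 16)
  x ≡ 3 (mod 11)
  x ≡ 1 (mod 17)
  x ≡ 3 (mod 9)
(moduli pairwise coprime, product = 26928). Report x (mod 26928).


Product of moduli M = 16 · 11 · 17 · 9 = 26928.
Merge one congruence at a time:
  Start: x ≡ 7 (mod 16).
  Combine with x ≡ 3 (mod 11); new modulus lcm = 176.
    Write x = 7 + 16·t and substitute into x ≡ 3 (mod 11): 16·t ≡ 3 − 7 = -4 (mod 11).
    Reduce coefficients mod 11: 5·t ≡ 7 (mod 11).
    The inverse of 5 mod 11 is 9 (since 5·9 = 45 = 4·11 + 1), so t ≡ 9·7 = 63 ≡ 8 (mod 11).
    Then x = 7 + 16·8 = 135, valid modulo lcm(16, 11) = 176: x ≡ 135 (mod 176).
  Combine with x ≡ 1 (mod 17); new modulus lcm = 2992.
    Write x = 135 + 176·t and substitute into x ≡ 1 (mod 17): 176·t ≡ 1 − 135 = -134 (mod 17).
    Reduce coefficients mod 17: 6·t ≡ 2 (mod 17).
    The inverse of 6 mod 17 is 3 (since 6·3 = 18 = 1·17 + 1), so t ≡ 3·2 = 6 ≡ 6 (mod 17).
    Then x = 135 + 176·6 = 1191, valid modulo lcm(176, 17) = 2992: x ≡ 1191 (mod 2992).
  Combine with x ≡ 3 (mod 9); new modulus lcm = 26928.
    Write x = 1191 + 2992·t and substitute into x ≡ 3 (mod 9): 2992·t ≡ 3 − 1191 = -1188 (mod 9).
    Reduce coefficients mod 9: 4·t ≡ 0 (mod 9).
    The inverse of 4 mod 9 is 7 (since 4·7 = 28 = 3·9 + 1), so t ≡ 7·0 = 0 ≡ 0 (mod 9).
    Then x = 1191 + 2992·0 = 1191, valid modulo lcm(2992, 9) = 26928: x ≡ 1191 (mod 26928).
Verify against each original: 1191 mod 16 = 7, 1191 mod 11 = 3, 1191 mod 17 = 1, 1191 mod 9 = 3.

x ≡ 1191 (mod 26928).


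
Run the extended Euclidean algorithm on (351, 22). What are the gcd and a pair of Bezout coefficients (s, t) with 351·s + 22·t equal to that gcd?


Euclidean algorithm on (351, 22) — divide until remainder is 0:
  351 = 15 · 22 + 21
  22 = 1 · 21 + 1
  21 = 21 · 1 + 0
gcd(351, 22) = 1.
Track Bezout coefficients alongside the remainders: start with r₀ = 351 = a·1 + b·0 (s = 1, t = 0) and r₁ = 22 = a·0 + b·1 (s = 0, t = 1); each new remainder r_{k+1} = r_{k-1} − q_k·r_k inherits s_{k+1} = s_{k-1} − q_k·s_k, t_{k+1} = t_{k-1} − q_k·t_k, so r_k = a·s_k + b·t_k at every step:
  q = 15: r = 21, s = 1 − 15·0 = 1, t = 0 − 15·1 = -15  (check: 351·1 + 22·(-15) = 21)
  q = 1: r = 1, s = 0 − 1·1 = -1, t = 1 − 1·(-15) = 16  (check: 351·(-1) + 22·16 = 1)
The row with r = 1 (the gcd) gives the Bezout coefficients s = -1, t = 16.
Result: 351 · (-1) + 22 · (16) = 1.

gcd(351, 22) = 1; s = -1, t = 16 (check: 351·(-1) + 22·16 = 1).


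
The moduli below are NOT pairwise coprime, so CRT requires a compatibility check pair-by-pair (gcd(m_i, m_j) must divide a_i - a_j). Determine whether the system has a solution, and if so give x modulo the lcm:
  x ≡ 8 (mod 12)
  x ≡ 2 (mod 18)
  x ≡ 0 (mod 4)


Moduli 12, 18, 4 are not pairwise coprime, so CRT works modulo lcm(m_i) when all pairwise compatibility conditions hold.
Pairwise compatibility: gcd(m_i, m_j) must divide a_i - a_j for every pair.
Merge one congruence at a time:
  Start: x ≡ 8 (mod 12).
  Combine with x ≡ 2 (mod 18): gcd(12, 18) = 6; 2 - 8 = -6, which IS divisible by 6, so compatible.
    Write x = 8 + 12·t and substitute into x ≡ 2 (mod 18): 12·t ≡ 2 − 8 = -6 (mod 18).
    Divide the congruence (and modulus) by g = 6: 2·t ≡ -1 (mod 3).
    Reduce coefficients mod 3: 2·t ≡ 2 (mod 3).
    The inverse of 2 mod 3 is 2 (since 2·2 = 4 = 1·3 + 1), so t ≡ 2·2 = 4 ≡ 1 (mod 3).
    Then x = 8 + 12·1 = 20, valid modulo lcm(12, 18) = 36: x ≡ 20 (mod 36).
  Combine with x ≡ 0 (mod 4): gcd(36, 4) = 4; 0 - 20 = -20, which IS divisible by 4, so compatible.
    Write x = 20 + 36·t and substitute into x ≡ 0 (mod 4): 36·t ≡ 0 − 20 = -20 (mod 4).
    Divide the congruence (and modulus) by g = 4: 9·t ≡ -5 (mod 1).
    Modulo 1 every t works; take t = 0.
    Then x = 20 + 36·0 = 20, valid modulo lcm(36, 4) = 36: x ≡ 20 (mod 36).
Verify: 20 mod 12 = 8, 20 mod 18 = 2, 20 mod 4 = 0.

x ≡ 20 (mod 36).


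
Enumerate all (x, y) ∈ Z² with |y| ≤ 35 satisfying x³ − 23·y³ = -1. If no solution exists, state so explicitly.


The equation is x³ - 23y³ = -1. For fixed y, x³ = 23·y³ − 1, so a solution requires the RHS to be a perfect cube.
Strategy: iterate y from -35 to 35, compute RHS = 23·y³ − 1, and check whether it is a (positive or negative) perfect cube.
Check small values of y:
  y = 0: RHS = -1 = (-1)³ ⇒ x = -1 works.
  y = 1: RHS = 22 is not a perfect cube.
  y = -1: RHS = -24 is not a perfect cube.
  y = 2: RHS = 183 is not a perfect cube.
  y = -2: RHS = -185 is not a perfect cube.
  y = 3: RHS = 620 is not a perfect cube.
  y = -3: RHS = -622 is not a perfect cube.
Continuing the search up to |y| = 35 finds no further solutions beyond those listed.
Collected solutions: (-1, 0).

Solutions (with |y| ≤ 35): (-1, 0).


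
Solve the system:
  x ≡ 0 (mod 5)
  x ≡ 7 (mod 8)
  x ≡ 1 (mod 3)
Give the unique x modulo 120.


Moduli 5, 8, 3 are pairwise coprime; by CRT there is a unique solution modulo M = 5 · 8 · 3 = 120.
Solve pairwise, accumulating the modulus:
  Start with x ≡ 0 (mod 5).
  Combine with x ≡ 7 (mod 8): since gcd(5, 8) = 1, we get a unique residue mod 40.
    Write x = 0 + 5·t and substitute into x ≡ 7 (mod 8): 5·t ≡ 7 − 0 = 7 (mod 8).
    The inverse of 5 mod 8 is 5 (since 5·5 = 25 = 3·8 + 1), so t ≡ 5·7 = 35 ≡ 3 (mod 8).
    Then x = 0 + 5·3 = 15, valid modulo lcm(5, 8) = 40: x ≡ 15 (mod 40).
  Combine with x ≡ 1 (mod 3): since gcd(40, 3) = 1, we get a unique residue mod 120.
    Write x = 15 + 40·t and substitute into x ≡ 1 (mod 3): 40·t ≡ 1 − 15 = -14 (mod 3).
    Reduce coefficients mod 3: 1·t ≡ 1 (mod 3).
    So t ≡ 1 (mod 3).
    Then x = 15 + 40·1 = 55, valid modulo lcm(40, 3) = 120: x ≡ 55 (mod 120).
Verify: 55 mod 5 = 0 ✓, 55 mod 8 = 7 ✓, 55 mod 3 = 1 ✓.

x ≡ 55 (mod 120).


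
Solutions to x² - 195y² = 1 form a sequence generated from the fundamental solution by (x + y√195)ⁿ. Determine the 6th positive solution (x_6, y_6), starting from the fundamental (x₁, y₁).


Step 1: Find the fundamental solution (x₁, y₁) of x² - 195y² = 1.
  Expand √195 as a continued fraction. a₀ = ⌊√195⌋ = 13; iterate m_{k+1} = d_k·a_k − m_k, d_{k+1} = (195 − m_{k+1}²)/d_k, a_{k+1} = ⌊(a₀ + m_{k+1})/d_{k+1}⌋ (starting m₀ = 0, d₀ = 1), with convergents p_k = a_k·p_{k-1} + p_{k-2}, q_k = a_k·q_{k-1} + q_{k-2} (p₋₁ = 1, q₋₁ = 0):
  k = 0: a₀ = 13; p₀/q₀ = 13/1; p₀² − 195·q₀² = 169 − 195 = -26.
  k = 1: m = 13, d = 26, a = ⌊(13 + 13)/26⌋ = 1; p/q = (1·13 + 1)/(1·1 + 0) = 14/1; p² − 195·q² = 196 − 195 = 1.
  The first convergent with p² − 195·q² = 1 gives the fundamental solution (x₁, y₁) = (14, 1).
Step 2: Apply the recurrence (x_{n+1}, y_{n+1}) = (x₁x_n + 195y₁y_n, x₁y_n + y₁x_n) repeatedly.
  From (x_1, y_1) = (14, 1): x_2 = 14·14 + 195·1·1 = 391; y_2 = 14·1 + 1·14 = 28.
  From (x_2, y_2) = (391, 28): x_3 = 14·391 + 195·1·28 = 10934; y_3 = 14·28 + 1·391 = 783.
  From (x_3, y_3) = (10934, 783): x_4 = 14·10934 + 195·1·783 = 305761; y_4 = 14·783 + 1·10934 = 21896.
  From (x_4, y_4) = (305761, 21896): x_5 = 14·305761 + 195·1·21896 = 8550374; y_5 = 14·21896 + 1·305761 = 612305.
  From (x_5, y_5) = (8550374, 612305): x_6 = 14·8550374 + 195·1·612305 = 239104711; y_6 = 14·612305 + 1·8550374 = 17122644.
Step 3: Verify x_6² - 195·y_6² = 57171062822393521 - 57171062822393520 = 1 (should be 1). ✓

(x_1, y_1) = (14, 1); (x_6, y_6) = (239104711, 17122644).


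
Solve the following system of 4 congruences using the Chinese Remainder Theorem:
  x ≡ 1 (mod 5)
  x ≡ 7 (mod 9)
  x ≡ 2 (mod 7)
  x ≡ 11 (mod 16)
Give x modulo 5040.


Product of moduli M = 5 · 9 · 7 · 16 = 5040.
Merge one congruence at a time:
  Start: x ≡ 1 (mod 5).
  Combine with x ≡ 7 (mod 9); new modulus lcm = 45.
    Write x = 1 + 5·t and substitute into x ≡ 7 (mod 9): 5·t ≡ 7 − 1 = 6 (mod 9).
    The inverse of 5 mod 9 is 2 (since 5·2 = 10 = 1·9 + 1), so t ≡ 2·6 = 12 ≡ 3 (mod 9).
    Then x = 1 + 5·3 = 16, valid modulo lcm(5, 9) = 45: x ≡ 16 (mod 45).
  Combine with x ≡ 2 (mod 7); new modulus lcm = 315.
    Write x = 16 + 45·t and substitute into x ≡ 2 (mod 7): 45·t ≡ 2 − 16 = -14 (mod 7).
    Reduce coefficients mod 7: 3·t ≡ 0 (mod 7).
    The inverse of 3 mod 7 is 5 (since 3·5 = 15 = 2·7 + 1), so t ≡ 5·0 = 0 ≡ 0 (mod 7).
    Then x = 16 + 45·0 = 16, valid modulo lcm(45, 7) = 315: x ≡ 16 (mod 315).
  Combine with x ≡ 11 (mod 16); new modulus lcm = 5040.
    Write x = 16 + 315·t and substitute into x ≡ 11 (mod 16): 315·t ≡ 11 − 16 = -5 (mod 16).
    Reduce coefficients mod 16: 11·t ≡ 11 (mod 16).
    The inverse of 11 mod 16 is 3 (since 11·3 = 33 = 2·16 + 1), so t ≡ 3·11 = 33 ≡ 1 (mod 16).
    Then x = 16 + 315·1 = 331, valid modulo lcm(315, 16) = 5040: x ≡ 331 (mod 5040).
Verify against each original: 331 mod 5 = 1, 331 mod 9 = 7, 331 mod 7 = 2, 331 mod 16 = 11.

x ≡ 331 (mod 5040).


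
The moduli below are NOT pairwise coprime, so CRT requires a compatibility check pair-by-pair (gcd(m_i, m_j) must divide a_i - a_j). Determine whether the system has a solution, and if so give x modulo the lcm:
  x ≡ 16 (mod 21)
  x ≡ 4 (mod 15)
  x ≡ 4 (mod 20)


Moduli 21, 15, 20 are not pairwise coprime, so CRT works modulo lcm(m_i) when all pairwise compatibility conditions hold.
Pairwise compatibility: gcd(m_i, m_j) must divide a_i - a_j for every pair.
Merge one congruence at a time:
  Start: x ≡ 16 (mod 21).
  Combine with x ≡ 4 (mod 15): gcd(21, 15) = 3; 4 - 16 = -12, which IS divisible by 3, so compatible.
    Write x = 16 + 21·t and substitute into x ≡ 4 (mod 15): 21·t ≡ 4 − 16 = -12 (mod 15).
    Divide the congruence (and modulus) by g = 3: 7·t ≡ -4 (mod 5).
    Reduce coefficients mod 5: 2·t ≡ 1 (mod 5).
    The inverse of 2 mod 5 is 3 (since 2·3 = 6 = 1·5 + 1), so t ≡ 3·1 = 3 ≡ 3 (mod 5).
    Then x = 16 + 21·3 = 79, valid modulo lcm(21, 15) = 105: x ≡ 79 (mod 105).
  Combine with x ≡ 4 (mod 20): gcd(105, 20) = 5; 4 - 79 = -75, which IS divisible by 5, so compatible.
    Write x = 79 + 105·t and substitute into x ≡ 4 (mod 20): 105·t ≡ 4 − 79 = -75 (mod 20).
    Divide the congruence (and modulus) by g = 5: 21·t ≡ -15 (mod 4).
    Reduce coefficients mod 4: 1·t ≡ 1 (mod 4).
    So t ≡ 1 (mod 4).
    Then x = 79 + 105·1 = 184, valid modulo lcm(105, 20) = 420: x ≡ 184 (mod 420).
Verify: 184 mod 21 = 16, 184 mod 15 = 4, 184 mod 20 = 4.

x ≡ 184 (mod 420).


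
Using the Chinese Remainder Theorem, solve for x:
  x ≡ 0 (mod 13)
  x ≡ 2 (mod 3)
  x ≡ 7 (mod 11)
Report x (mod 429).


Moduli 13, 3, 11 are pairwise coprime; by CRT there is a unique solution modulo M = 13 · 3 · 11 = 429.
Solve pairwise, accumulating the modulus:
  Start with x ≡ 0 (mod 13).
  Combine with x ≡ 2 (mod 3): since gcd(13, 3) = 1, we get a unique residue mod 39.
    Write x = 0 + 13·t and substitute into x ≡ 2 (mod 3): 13·t ≡ 2 − 0 = 2 (mod 3).
    Reduce coefficients mod 3: 1·t ≡ 2 (mod 3).
    So t ≡ 2 (mod 3).
    Then x = 0 + 13·2 = 26, valid modulo lcm(13, 3) = 39: x ≡ 26 (mod 39).
  Combine with x ≡ 7 (mod 11): since gcd(39, 11) = 1, we get a unique residue mod 429.
    Write x = 26 + 39·t and substitute into x ≡ 7 (mod 11): 39·t ≡ 7 − 26 = -19 (mod 11).
    Reduce coefficients mod 11: 6·t ≡ 3 (mod 11).
    The inverse of 6 mod 11 is 2 (since 6·2 = 12 = 1·11 + 1), so t ≡ 2·3 = 6 ≡ 6 (mod 11).
    Then x = 26 + 39·6 = 260, valid modulo lcm(39, 11) = 429: x ≡ 260 (mod 429).
Verify: 260 mod 13 = 0 ✓, 260 mod 3 = 2 ✓, 260 mod 11 = 7 ✓.

x ≡ 260 (mod 429).


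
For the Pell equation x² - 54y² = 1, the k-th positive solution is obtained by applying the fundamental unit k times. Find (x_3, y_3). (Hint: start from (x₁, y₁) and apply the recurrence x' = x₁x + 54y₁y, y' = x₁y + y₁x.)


Step 1: Find the fundamental solution (x₁, y₁) of x² - 54y² = 1.
  Expand √54 as a continued fraction. a₀ = ⌊√54⌋ = 7; iterate m_{k+1} = d_k·a_k − m_k, d_{k+1} = (54 − m_{k+1}²)/d_k, a_{k+1} = ⌊(a₀ + m_{k+1})/d_{k+1}⌋ (starting m₀ = 0, d₀ = 1), with convergents p_k = a_k·p_{k-1} + p_{k-2}, q_k = a_k·q_{k-1} + q_{k-2} (p₋₁ = 1, q₋₁ = 0):
  k = 0: a₀ = 7; p₀/q₀ = 7/1; p₀² − 54·q₀² = 49 − 54 = -5.
  k = 1: m = 7, d = 5, a = ⌊(7 + 7)/5⌋ = 2; p/q = (2·7 + 1)/(2·1 + 0) = 15/2; p² − 54·q² = 225 − 216 = 9.
  k = 2: m = 3, d = 9, a = ⌊(7 + 3)/9⌋ = 1; p/q = (1·15 + 7)/(1·2 + 1) = 22/3; p² − 54·q² = 484 − 486 = -2.
  k = 3: m = 6, d = 2, a = ⌊(7 + 6)/2⌋ = 6; p/q = (6·22 + 15)/(6·3 + 2) = 147/20; p² − 54·q² = 21609 − 21600 = 9.
  k = 4: m = 6, d = 9, a = ⌊(7 + 6)/9⌋ = 1; p/q = (1·147 + 22)/(1·20 + 3) = 169/23; p² − 54·q² = 28561 − 28566 = -5.
  k = 5: m = 3, d = 5, a = ⌊(7 + 3)/5⌋ = 2; p/q = (2·169 + 147)/(2·23 + 20) = 485/66; p² − 54·q² = 235225 − 235224 = 1.
  The first convergent with p² − 54·q² = 1 gives the fundamental solution (x₁, y₁) = (485, 66).
Step 2: Apply the recurrence (x_{n+1}, y_{n+1}) = (x₁x_n + 54y₁y_n, x₁y_n + y₁x_n) repeatedly.
  From (x_1, y_1) = (485, 66): x_2 = 485·485 + 54·66·66 = 470449; y_2 = 485·66 + 66·485 = 64020.
  From (x_2, y_2) = (470449, 64020): x_3 = 485·470449 + 54·66·64020 = 456335045; y_3 = 485·64020 + 66·470449 = 62099334.
Step 3: Verify x_3² - 54·y_3² = 208241673295152025 - 208241673295152024 = 1 (should be 1). ✓

(x_1, y_1) = (485, 66); (x_3, y_3) = (456335045, 62099334).


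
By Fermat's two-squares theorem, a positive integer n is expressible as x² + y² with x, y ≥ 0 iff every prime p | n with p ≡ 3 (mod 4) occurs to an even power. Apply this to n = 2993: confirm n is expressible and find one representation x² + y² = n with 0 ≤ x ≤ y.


Step 1: Factor n = 2993 = 41 · 73.
Step 2: Check the mod-4 condition on each prime factor: 41 ≡ 1 (mod 4), exponent 1; 73 ≡ 1 (mod 4), exponent 1.
All primes ≡ 3 (mod 4) appear to even exponent (or don't appear), so by the two-squares theorem n IS expressible as a sum of two squares.
Step 3: Build a representation. Here n = 41 · 73 is a product of primes ≡ 1 (mod 4). Each prime p ≡ 1 (mod 4) is itself a sum of two squares; find a² by testing p − a² for a perfect square:
  41: 41 − 1² = 40, 41 − 2² = 37, 41 − 3² = 32, 41 − 4² = 25 = 5² ⇒ 41 = 4² + 5².
  73: 73 − 1² = 72, 73 − 2² = 69, 73 − 3² = 64 = 8² ⇒ 73 = 3² + 8².
  Combine using the Brahmagupta–Fibonacci identity (a² + b²)(c² + d²) = (ac − bd)² + (ad + bc)² = (ac + bd)² + (ad − bc)²:
  41 · 73 = 2993: from (4² + 5²)(3² + 8²), take (4·3 − 5·8, 4·8 + 5·3) = (12 − 40, 32 + 15) = (-28, 47); dropping signs (only squares matter) gives (28, 47); check 28² + 47² = 784 + 2209 = 2993 ✓.
Step 4: Order so x ≤ y and verify: 28² + 47² = 784 + 2209 = 2993 = n. ✓

n = 2993 = 28² + 47² (one valid representation with x ≤ y).


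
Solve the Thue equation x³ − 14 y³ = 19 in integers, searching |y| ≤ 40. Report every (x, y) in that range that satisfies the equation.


The equation is x³ - 14y³ = 19. For fixed y, x³ = 14·y³ + 19, so a solution requires the RHS to be a perfect cube.
Strategy: iterate y from -40 to 40, compute RHS = 14·y³ + 19, and check whether it is a (positive or negative) perfect cube.
Check small values of y:
  y = 0: RHS = 19 is not a perfect cube.
  y = 1: RHS = 33 is not a perfect cube.
  y = -1: RHS = 5 is not a perfect cube.
  y = 2: RHS = 131 is not a perfect cube.
  y = -2: RHS = -93 is not a perfect cube.
  y = 3: RHS = 397 is not a perfect cube.
  y = -3: RHS = -359 is not a perfect cube.
Continuing the search up to |y| = 40 finds no solutions either.
No (x, y) in the scanned range satisfies the equation.

No integer solutions with |y| ≤ 40.


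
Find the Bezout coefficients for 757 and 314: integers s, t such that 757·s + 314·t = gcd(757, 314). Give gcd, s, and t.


Euclidean algorithm on (757, 314) — divide until remainder is 0:
  757 = 2 · 314 + 129
  314 = 2 · 129 + 56
  129 = 2 · 56 + 17
  56 = 3 · 17 + 5
  17 = 3 · 5 + 2
  5 = 2 · 2 + 1
  2 = 2 · 1 + 0
gcd(757, 314) = 1.
Track Bezout coefficients alongside the remainders: start with r₀ = 757 = a·1 + b·0 (s = 1, t = 0) and r₁ = 314 = a·0 + b·1 (s = 0, t = 1); each new remainder r_{k+1} = r_{k-1} − q_k·r_k inherits s_{k+1} = s_{k-1} − q_k·s_k, t_{k+1} = t_{k-1} − q_k·t_k, so r_k = a·s_k + b·t_k at every step:
  q = 2: r = 129, s = 1 − 2·0 = 1, t = 0 − 2·1 = -2  (check: 757·1 + 314·(-2) = 129)
  q = 2: r = 56, s = 0 − 2·1 = -2, t = 1 − 2·(-2) = 5  (check: 757·(-2) + 314·5 = 56)
  q = 2: r = 17, s = 1 − 2·(-2) = 5, t = -2 − 2·5 = -12  (check: 757·5 + 314·(-12) = 17)
  q = 3: r = 5, s = -2 − 3·5 = -17, t = 5 − 3·(-12) = 41  (check: 757·(-17) + 314·41 = 5)
  q = 3: r = 2, s = 5 − 3·(-17) = 56, t = -12 − 3·41 = -135  (check: 757·56 + 314·(-135) = 2)
  q = 2: r = 1, s = -17 − 2·56 = -129, t = 41 − 2·(-135) = 311  (check: 757·(-129) + 314·311 = 1)
The row with r = 1 (the gcd) gives the Bezout coefficients s = -129, t = 311.
Result: 757 · (-129) + 314 · (311) = 1.

gcd(757, 314) = 1; s = -129, t = 311 (check: 757·(-129) + 314·311 = 1).


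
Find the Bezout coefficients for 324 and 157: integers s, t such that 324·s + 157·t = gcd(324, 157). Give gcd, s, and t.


Euclidean algorithm on (324, 157) — divide until remainder is 0:
  324 = 2 · 157 + 10
  157 = 15 · 10 + 7
  10 = 1 · 7 + 3
  7 = 2 · 3 + 1
  3 = 3 · 1 + 0
gcd(324, 157) = 1.
Track Bezout coefficients alongside the remainders: start with r₀ = 324 = a·1 + b·0 (s = 1, t = 0) and r₁ = 157 = a·0 + b·1 (s = 0, t = 1); each new remainder r_{k+1} = r_{k-1} − q_k·r_k inherits s_{k+1} = s_{k-1} − q_k·s_k, t_{k+1} = t_{k-1} − q_k·t_k, so r_k = a·s_k + b·t_k at every step:
  q = 2: r = 10, s = 1 − 2·0 = 1, t = 0 − 2·1 = -2  (check: 324·1 + 157·(-2) = 10)
  q = 15: r = 7, s = 0 − 15·1 = -15, t = 1 − 15·(-2) = 31  (check: 324·(-15) + 157·31 = 7)
  q = 1: r = 3, s = 1 − 1·(-15) = 16, t = -2 − 1·31 = -33  (check: 324·16 + 157·(-33) = 3)
  q = 2: r = 1, s = -15 − 2·16 = -47, t = 31 − 2·(-33) = 97  (check: 324·(-47) + 157·97 = 1)
The row with r = 1 (the gcd) gives the Bezout coefficients s = -47, t = 97.
Result: 324 · (-47) + 157 · (97) = 1.

gcd(324, 157) = 1; s = -47, t = 97 (check: 324·(-47) + 157·97 = 1).


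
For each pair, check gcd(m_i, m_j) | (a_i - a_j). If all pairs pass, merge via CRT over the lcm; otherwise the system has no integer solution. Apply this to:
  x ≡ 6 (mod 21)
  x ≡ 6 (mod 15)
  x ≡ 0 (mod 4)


Moduli 21, 15, 4 are not pairwise coprime, so CRT works modulo lcm(m_i) when all pairwise compatibility conditions hold.
Pairwise compatibility: gcd(m_i, m_j) must divide a_i - a_j for every pair.
Merge one congruence at a time:
  Start: x ≡ 6 (mod 21).
  Combine with x ≡ 6 (mod 15): gcd(21, 15) = 3; 6 - 6 = 0, which IS divisible by 3, so compatible.
    Write x = 6 + 21·t and substitute into x ≡ 6 (mod 15): 21·t ≡ 6 − 6 = 0 (mod 15).
    Divide the congruence (and modulus) by g = 3: 7·t ≡ 0 (mod 5).
    Reduce coefficients mod 5: 2·t ≡ 0 (mod 5).
    The inverse of 2 mod 5 is 3 (since 2·3 = 6 = 1·5 + 1), so t ≡ 3·0 = 0 ≡ 0 (mod 5).
    Then x = 6 + 21·0 = 6, valid modulo lcm(21, 15) = 105: x ≡ 6 (mod 105).
  Combine with x ≡ 0 (mod 4): gcd(105, 4) = 1; 0 - 6 = -6, which IS divisible by 1, so compatible.
    Write x = 6 + 105·t and substitute into x ≡ 0 (mod 4): 105·t ≡ 0 − 6 = -6 (mod 4).
    Reduce coefficients mod 4: 1·t ≡ 2 (mod 4).
    So t ≡ 2 (mod 4).
    Then x = 6 + 105·2 = 216, valid modulo lcm(105, 4) = 420: x ≡ 216 (mod 420).
Verify: 216 mod 21 = 6, 216 mod 15 = 6, 216 mod 4 = 0.

x ≡ 216 (mod 420).


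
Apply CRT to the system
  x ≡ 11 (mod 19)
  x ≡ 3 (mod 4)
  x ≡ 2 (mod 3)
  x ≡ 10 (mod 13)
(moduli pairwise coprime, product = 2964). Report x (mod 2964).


Product of moduli M = 19 · 4 · 3 · 13 = 2964.
Merge one congruence at a time:
  Start: x ≡ 11 (mod 19).
  Combine with x ≡ 3 (mod 4); new modulus lcm = 76.
    Write x = 11 + 19·t and substitute into x ≡ 3 (mod 4): 19·t ≡ 3 − 11 = -8 (mod 4).
    Reduce coefficients mod 4: 3·t ≡ 0 (mod 4).
    The inverse of 3 mod 4 is 3 (since 3·3 = 9 = 2·4 + 1), so t ≡ 3·0 = 0 ≡ 0 (mod 4).
    Then x = 11 + 19·0 = 11, valid modulo lcm(19, 4) = 76: x ≡ 11 (mod 76).
  Combine with x ≡ 2 (mod 3); new modulus lcm = 228.
    Write x = 11 + 76·t and substitute into x ≡ 2 (mod 3): 76·t ≡ 2 − 11 = -9 (mod 3).
    Reduce coefficients mod 3: 1·t ≡ 0 (mod 3).
    So t ≡ 0 (mod 3).
    Then x = 11 + 76·0 = 11, valid modulo lcm(76, 3) = 228: x ≡ 11 (mod 228).
  Combine with x ≡ 10 (mod 13); new modulus lcm = 2964.
    Write x = 11 + 228·t and substitute into x ≡ 10 (mod 13): 228·t ≡ 10 − 11 = -1 (mod 13).
    Reduce coefficients mod 13: 7·t ≡ 12 (mod 13).
    The inverse of 7 mod 13 is 2 (since 7·2 = 14 = 1·13 + 1), so t ≡ 2·12 = 24 ≡ 11 (mod 13).
    Then x = 11 + 228·11 = 2519, valid modulo lcm(228, 13) = 2964: x ≡ 2519 (mod 2964).
Verify against each original: 2519 mod 19 = 11, 2519 mod 4 = 3, 2519 mod 3 = 2, 2519 mod 13 = 10.

x ≡ 2519 (mod 2964).
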